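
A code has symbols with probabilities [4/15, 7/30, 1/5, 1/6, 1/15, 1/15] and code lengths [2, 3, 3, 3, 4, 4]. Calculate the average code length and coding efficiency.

Average length L = Σ p_i × l_i = 2.8667 bits
Entropy H = 2.4145 bits
Efficiency η = H/L × 100% = 84.23%


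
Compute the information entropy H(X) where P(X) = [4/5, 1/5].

H(X) = -Σ p(x) log₂ p(x)
  -4/5 × log₂(4/5) = 0.2575
  -1/5 × log₂(1/5) = 0.4644
H(X) = 0.7219 bits


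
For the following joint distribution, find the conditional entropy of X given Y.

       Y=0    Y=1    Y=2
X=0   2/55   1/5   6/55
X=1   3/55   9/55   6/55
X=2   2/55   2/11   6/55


H(X|Y) = Σ_y p(y) H(X|Y=y)
  p(Y=0) = 7/55, H(X|Y=0) = 1.5567
  p(Y=1) = 6/11, H(X|Y=1) = 1.5801
  p(Y=2) = 18/55, H(X|Y=2) = 1.5850
H(X|Y) = 0.1273×1.5567 + 0.5455×1.5801 + 0.3273×1.5850 = 1.5787 bits


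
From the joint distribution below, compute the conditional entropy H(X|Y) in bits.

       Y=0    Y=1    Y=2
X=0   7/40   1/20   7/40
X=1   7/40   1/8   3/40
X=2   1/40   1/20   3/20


H(X|Y) = Σ_y p(y) H(X|Y=y)
  p(Y=0) = 3/8, H(X|Y=0) = 1.2867
  p(Y=1) = 9/40, H(X|Y=1) = 1.4355
  p(Y=2) = 2/5, H(X|Y=2) = 1.5052
H(X|Y) = 0.3750×1.2867 + 0.2250×1.4355 + 0.4000×1.5052 = 1.4076 bits


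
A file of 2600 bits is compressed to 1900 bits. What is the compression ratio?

Compression ratio = Original / Compressed
= 2600 / 1900 = 1.37:1


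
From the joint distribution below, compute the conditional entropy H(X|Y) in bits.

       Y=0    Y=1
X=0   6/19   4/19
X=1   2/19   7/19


H(X|Y) = Σ_y p(y) H(X|Y=y)
  p(Y=0) = 8/19, H(X|Y=0) = 0.8113
  p(Y=1) = 11/19, H(X|Y=1) = 0.9457
H(X|Y) = 0.4211×0.8113 + 0.5789×0.9457 = 0.8891 bits


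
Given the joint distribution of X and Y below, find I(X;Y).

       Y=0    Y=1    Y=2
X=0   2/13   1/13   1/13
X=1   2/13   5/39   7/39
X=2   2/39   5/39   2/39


H(X) = 1.5262, H(Y) = 1.5821, H(X,Y) = 3.0444
I(X;Y) = H(X) + H(Y) - H(X,Y) = 0.0640 bits


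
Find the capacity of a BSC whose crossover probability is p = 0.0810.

For BSC with error probability p:
C = 1 - H(p) where H(p) is binary entropy
H(0.0810) = -0.0810 × log₂(0.0810) - 0.9190 × log₂(0.9190)
H(p) = 0.4057
C = 1 - 0.4057 = 0.5943 bits/use


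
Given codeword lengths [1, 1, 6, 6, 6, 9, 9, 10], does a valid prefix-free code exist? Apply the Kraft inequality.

Kraft inequality: Σ 2^(-l_i) ≤ 1 for prefix-free code
Calculating: 2^(-1) + 2^(-1) + 2^(-6) + 2^(-6) + 2^(-6) + 2^(-9) + 2^(-9) + 2^(-10)
= 0.5 + 0.5 + 0.015625 + 0.015625 + 0.015625 + 0.001953125 + 0.001953125 + 0.0009765625
= 1.0518
Since 1.0518 > 1, prefix-free code does not exist


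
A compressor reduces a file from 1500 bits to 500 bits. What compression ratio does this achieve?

Compression ratio = Original / Compressed
= 1500 / 500 = 3.00:1


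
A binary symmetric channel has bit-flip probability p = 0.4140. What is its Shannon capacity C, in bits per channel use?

For BSC with error probability p:
C = 1 - H(p) where H(p) is binary entropy
H(0.4140) = -0.4140 × log₂(0.4140) - 0.5860 × log₂(0.5860)
H(p) = 0.9786
C = 1 - 0.9786 = 0.0214 bits/use


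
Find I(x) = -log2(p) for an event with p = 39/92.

Information content I(x) = -log₂(p(x))
I = -log₂(39/92) = -log₂(0.4239)
I = 1.2382 bits


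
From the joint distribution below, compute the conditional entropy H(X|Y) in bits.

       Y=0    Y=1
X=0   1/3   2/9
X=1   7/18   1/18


H(X|Y) = Σ_y p(y) H(X|Y=y)
  p(Y=0) = 13/18, H(X|Y=0) = 0.9957
  p(Y=1) = 5/18, H(X|Y=1) = 0.7219
H(X|Y) = 0.7222×0.9957 + 0.2778×0.7219 = 0.9197 bits


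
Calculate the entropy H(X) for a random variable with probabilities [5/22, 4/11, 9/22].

H(X) = -Σ p(x) log₂ p(x)
  -5/22 × log₂(5/22) = 0.4858
  -4/11 × log₂(4/11) = 0.5307
  -9/22 × log₂(9/22) = 0.5275
H(X) = 1.5440 bits


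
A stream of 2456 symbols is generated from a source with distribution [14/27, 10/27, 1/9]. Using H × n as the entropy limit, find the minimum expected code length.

Entropy H = 1.3743 bits/symbol
Minimum bits = H × n = 1.3743 × 2456
= 3375.16 bits


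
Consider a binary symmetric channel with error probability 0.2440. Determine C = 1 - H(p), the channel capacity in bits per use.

For BSC with error probability p:
C = 1 - H(p) where H(p) is binary entropy
H(0.2440) = -0.2440 × log₂(0.2440) - 0.7560 × log₂(0.7560)
H(p) = 0.8016
C = 1 - 0.8016 = 0.1984 bits/use


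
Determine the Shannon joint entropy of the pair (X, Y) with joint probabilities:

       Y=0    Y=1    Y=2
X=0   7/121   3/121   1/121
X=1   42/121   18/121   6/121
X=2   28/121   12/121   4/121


H(X,Y) = -Σ p(x,y) log₂ p(x,y)
  p(0,0)=7/121: -0.0579 × log₂(0.0579) = 0.2379
  p(0,1)=3/121: -0.0248 × log₂(0.0248) = 0.1322
  p(0,2)=1/121: -0.0083 × log₂(0.0083) = 0.0572
  p(1,0)=42/121: -0.3471 × log₂(0.3471) = 0.5299
  p(1,1)=18/121: -0.1488 × log₂(0.1488) = 0.4089
  p(1,2)=6/121: -0.0496 × log₂(0.0496) = 0.2149
  p(2,0)=28/121: -0.2314 × log₂(0.2314) = 0.4886
  p(2,1)=12/121: -0.0992 × log₂(0.0992) = 0.3306
  p(2,2)=4/121: -0.0331 × log₂(0.0331) = 0.1626
H(X,Y) = 2.5628 bits


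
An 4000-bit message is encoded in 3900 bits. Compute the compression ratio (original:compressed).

Compression ratio = Original / Compressed
= 4000 / 3900 = 1.03:1


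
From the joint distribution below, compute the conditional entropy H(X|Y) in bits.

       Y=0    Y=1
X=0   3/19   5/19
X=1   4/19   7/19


H(X|Y) = Σ_y p(y) H(X|Y=y)
  p(Y=0) = 7/19, H(X|Y=0) = 0.9852
  p(Y=1) = 12/19, H(X|Y=1) = 0.9799
H(X|Y) = 0.3684×0.9852 + 0.6316×0.9799 = 0.9818 bits


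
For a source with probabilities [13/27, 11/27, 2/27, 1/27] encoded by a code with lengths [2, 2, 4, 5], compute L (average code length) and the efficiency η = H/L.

Average length L = Σ p_i × l_i = 2.2593 bits
Entropy H = 1.4897 bits
Efficiency η = H/L × 100% = 65.94%


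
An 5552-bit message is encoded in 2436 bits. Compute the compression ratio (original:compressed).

Compression ratio = Original / Compressed
= 5552 / 2436 = 2.28:1


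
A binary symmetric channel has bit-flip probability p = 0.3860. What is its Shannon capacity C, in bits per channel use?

For BSC with error probability p:
C = 1 - H(p) where H(p) is binary entropy
H(0.3860) = -0.3860 × log₂(0.3860) - 0.6140 × log₂(0.6140)
H(p) = 0.9622
C = 1 - 0.9622 = 0.0378 bits/use


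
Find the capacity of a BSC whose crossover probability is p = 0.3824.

For BSC with error probability p:
C = 1 - H(p) where H(p) is binary entropy
H(0.3824) = -0.3824 × log₂(0.3824) - 0.6176 × log₂(0.6176)
H(p) = 0.9597
C = 1 - 0.9597 = 0.0403 bits/use


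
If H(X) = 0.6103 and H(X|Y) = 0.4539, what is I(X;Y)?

I(X;Y) = H(X) - H(X|Y)
I(X;Y) = 0.6103 - 0.4539 = 0.1564 bits


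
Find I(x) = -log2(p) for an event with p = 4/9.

Information content I(x) = -log₂(p(x))
I = -log₂(4/9) = -log₂(0.4444)
I = 1.1699 bits


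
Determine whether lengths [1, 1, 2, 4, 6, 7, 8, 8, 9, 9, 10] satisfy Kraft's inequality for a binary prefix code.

Kraft inequality: Σ 2^(-l_i) ≤ 1 for prefix-free code
Calculating: 2^(-1) + 2^(-1) + 2^(-2) + 2^(-4) + 2^(-6) + 2^(-7) + 2^(-8) + 2^(-8) + 2^(-9) + 2^(-9) + 2^(-10)
= 0.5 + 0.5 + 0.25 + 0.0625 + 0.015625 + 0.0078125 + 0.00390625 + 0.00390625 + 0.001953125 + 0.001953125 + 0.0009765625
= 1.3486
Since 1.3486 > 1, prefix-free code does not exist


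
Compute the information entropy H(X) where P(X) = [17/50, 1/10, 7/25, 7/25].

H(X) = -Σ p(x) log₂ p(x)
  -17/50 × log₂(17/50) = 0.5292
  -1/10 × log₂(1/10) = 0.3322
  -7/25 × log₂(7/25) = 0.5142
  -7/25 × log₂(7/25) = 0.5142
H(X) = 1.8898 bits


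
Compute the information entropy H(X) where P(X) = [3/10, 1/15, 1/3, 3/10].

H(X) = -Σ p(x) log₂ p(x)
  -3/10 × log₂(3/10) = 0.5211
  -1/15 × log₂(1/15) = 0.2605
  -1/3 × log₂(1/3) = 0.5283
  -3/10 × log₂(3/10) = 0.5211
H(X) = 1.8310 bits


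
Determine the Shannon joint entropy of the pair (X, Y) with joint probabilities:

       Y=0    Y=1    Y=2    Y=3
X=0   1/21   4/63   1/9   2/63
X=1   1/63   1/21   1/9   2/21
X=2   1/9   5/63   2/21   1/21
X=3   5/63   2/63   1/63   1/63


H(X,Y) = -Σ p(x,y) log₂ p(x,y)
  p(0,0)=1/21: -0.0476 × log₂(0.0476) = 0.2092
  p(0,1)=4/63: -0.0635 × log₂(0.0635) = 0.2525
  p(0,2)=1/9: -0.1111 × log₂(0.1111) = 0.3522
  p(0,3)=2/63: -0.0317 × log₂(0.0317) = 0.1580
  p(1,0)=1/63: -0.0159 × log₂(0.0159) = 0.0949
  p(1,1)=1/21: -0.0476 × log₂(0.0476) = 0.2092
  p(1,2)=1/9: -0.1111 × log₂(0.1111) = 0.3522
  p(1,3)=2/21: -0.0952 × log₂(0.0952) = 0.3231
  p(2,0)=1/9: -0.1111 × log₂(0.1111) = 0.3522
  p(2,1)=5/63: -0.0794 × log₂(0.0794) = 0.2901
  p(2,2)=2/21: -0.0952 × log₂(0.0952) = 0.3231
  p(2,3)=1/21: -0.0476 × log₂(0.0476) = 0.2092
  p(3,0)=5/63: -0.0794 × log₂(0.0794) = 0.2901
  p(3,1)=2/63: -0.0317 × log₂(0.0317) = 0.1580
  p(3,2)=1/63: -0.0159 × log₂(0.0159) = 0.0949
  p(3,3)=1/63: -0.0159 × log₂(0.0159) = 0.0949
H(X,Y) = 3.7637 bits


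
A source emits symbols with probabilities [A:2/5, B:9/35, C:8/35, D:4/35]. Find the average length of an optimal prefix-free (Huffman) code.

Huffman tree construction:
Combine smallest probabilities repeatedly
Resulting codes:
  A: 0 (length 1)
  B: 10 (length 2)
  C: 111 (length 3)
  D: 110 (length 3)
Average length = Σ p(s) × length(s) = 1.9429 bits


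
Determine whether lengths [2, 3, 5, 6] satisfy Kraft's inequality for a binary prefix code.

Kraft inequality: Σ 2^(-l_i) ≤ 1 for prefix-free code
Calculating: 2^(-2) + 2^(-3) + 2^(-5) + 2^(-6)
= 0.25 + 0.125 + 0.03125 + 0.015625
= 0.4219
Since 0.4219 ≤ 1, prefix-free code exists


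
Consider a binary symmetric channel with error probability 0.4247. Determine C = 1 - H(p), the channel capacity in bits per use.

For BSC with error probability p:
C = 1 - H(p) where H(p) is binary entropy
H(0.4247) = -0.4247 × log₂(0.4247) - 0.5753 × log₂(0.5753)
H(p) = 0.9836
C = 1 - 0.9836 = 0.0164 bits/use


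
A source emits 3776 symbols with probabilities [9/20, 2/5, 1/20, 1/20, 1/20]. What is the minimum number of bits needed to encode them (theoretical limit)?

Entropy H = 1.6955 bits/symbol
Minimum bits = H × n = 1.6955 × 3776
= 6402.06 bits


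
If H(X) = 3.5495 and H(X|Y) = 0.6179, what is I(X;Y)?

I(X;Y) = H(X) - H(X|Y)
I(X;Y) = 3.5495 - 0.6179 = 2.9316 bits


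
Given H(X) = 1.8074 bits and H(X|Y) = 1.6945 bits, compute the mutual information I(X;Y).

I(X;Y) = H(X) - H(X|Y)
I(X;Y) = 1.8074 - 1.6945 = 0.1129 bits


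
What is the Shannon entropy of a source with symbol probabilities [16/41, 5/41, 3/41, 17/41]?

H(X) = -Σ p(x) log₂ p(x)
  -16/41 × log₂(16/41) = 0.5298
  -5/41 × log₂(5/41) = 0.3702
  -3/41 × log₂(3/41) = 0.2760
  -17/41 × log₂(17/41) = 0.5266
H(X) = 1.7026 bits


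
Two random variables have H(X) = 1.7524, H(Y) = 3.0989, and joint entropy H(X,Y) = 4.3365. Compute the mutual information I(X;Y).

I(X;Y) = H(X) + H(Y) - H(X,Y)
I(X;Y) = 1.7524 + 3.0989 - 4.3365 = 0.5148 bits


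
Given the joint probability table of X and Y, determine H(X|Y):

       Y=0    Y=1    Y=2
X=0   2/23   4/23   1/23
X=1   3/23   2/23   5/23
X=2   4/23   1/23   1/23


H(X|Y) = Σ_y p(y) H(X|Y=y)
  p(Y=0) = 9/23, H(X|Y=0) = 1.5305
  p(Y=1) = 7/23, H(X|Y=1) = 1.3788
  p(Y=2) = 7/23, H(X|Y=2) = 1.1488
H(X|Y) = 0.3913×1.5305 + 0.3043×1.3788 + 0.3043×1.1488 = 1.3682 bits


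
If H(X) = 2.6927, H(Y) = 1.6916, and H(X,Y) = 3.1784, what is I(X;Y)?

I(X;Y) = H(X) + H(Y) - H(X,Y)
I(X;Y) = 2.6927 + 1.6916 - 3.1784 = 1.2059 bits


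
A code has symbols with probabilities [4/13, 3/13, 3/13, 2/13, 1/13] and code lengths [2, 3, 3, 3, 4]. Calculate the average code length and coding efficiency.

Average length L = Σ p_i × l_i = 2.7692 bits
Entropy H = 2.1997 bits
Efficiency η = H/L × 100% = 79.43%


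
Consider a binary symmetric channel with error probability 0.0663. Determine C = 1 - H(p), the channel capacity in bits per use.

For BSC with error probability p:
C = 1 - H(p) where H(p) is binary entropy
H(0.0663) = -0.0663 × log₂(0.0663) - 0.9337 × log₂(0.9337)
H(p) = 0.3520
C = 1 - 0.3520 = 0.6480 bits/use


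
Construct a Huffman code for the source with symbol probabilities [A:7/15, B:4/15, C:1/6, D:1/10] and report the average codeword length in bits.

Huffman tree construction:
Combine smallest probabilities repeatedly
Resulting codes:
  A: 0 (length 1)
  B: 10 (length 2)
  C: 111 (length 3)
  D: 110 (length 3)
Average length = Σ p(s) × length(s) = 1.8000 bits


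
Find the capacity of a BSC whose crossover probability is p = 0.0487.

For BSC with error probability p:
C = 1 - H(p) where H(p) is binary entropy
H(0.0487) = -0.0487 × log₂(0.0487) - 0.9513 × log₂(0.9513)
H(p) = 0.2808
C = 1 - 0.2808 = 0.7192 bits/use


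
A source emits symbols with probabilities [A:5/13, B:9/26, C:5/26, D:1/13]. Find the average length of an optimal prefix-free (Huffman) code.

Huffman tree construction:
Combine smallest probabilities repeatedly
Resulting codes:
  A: 0 (length 1)
  B: 11 (length 2)
  C: 101 (length 3)
  D: 100 (length 3)
Average length = Σ p(s) × length(s) = 1.8846 bits


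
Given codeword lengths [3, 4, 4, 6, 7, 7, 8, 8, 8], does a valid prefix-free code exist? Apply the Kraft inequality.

Kraft inequality: Σ 2^(-l_i) ≤ 1 for prefix-free code
Calculating: 2^(-3) + 2^(-4) + 2^(-4) + 2^(-6) + 2^(-7) + 2^(-7) + 2^(-8) + 2^(-8) + 2^(-8)
= 0.125 + 0.0625 + 0.0625 + 0.015625 + 0.0078125 + 0.0078125 + 0.00390625 + 0.00390625 + 0.00390625
= 0.2930
Since 0.2930 ≤ 1, prefix-free code exists


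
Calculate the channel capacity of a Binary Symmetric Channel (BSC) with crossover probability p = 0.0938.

For BSC with error probability p:
C = 1 - H(p) where H(p) is binary entropy
H(0.0938) = -0.0938 × log₂(0.0938) - 0.9062 × log₂(0.9062)
H(p) = 0.4490
C = 1 - 0.4490 = 0.5510 bits/use


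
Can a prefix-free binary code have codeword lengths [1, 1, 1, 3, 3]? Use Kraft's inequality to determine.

Kraft inequality: Σ 2^(-l_i) ≤ 1 for prefix-free code
Calculating: 2^(-1) + 2^(-1) + 2^(-1) + 2^(-3) + 2^(-3)
= 0.5 + 0.5 + 0.5 + 0.125 + 0.125
= 1.7500
Since 1.7500 > 1, prefix-free code does not exist


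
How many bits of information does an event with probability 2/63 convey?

Information content I(x) = -log₂(p(x))
I = -log₂(2/63) = -log₂(0.0317)
I = 4.9773 bits


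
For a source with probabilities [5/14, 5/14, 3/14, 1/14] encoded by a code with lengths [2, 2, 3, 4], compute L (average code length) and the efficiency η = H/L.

Average length L = Σ p_i × l_i = 2.3571 bits
Entropy H = 1.8092 bits
Efficiency η = H/L × 100% = 76.75%


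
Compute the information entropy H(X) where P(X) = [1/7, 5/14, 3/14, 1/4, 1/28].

H(X) = -Σ p(x) log₂ p(x)
  -1/7 × log₂(1/7) = 0.4011
  -5/14 × log₂(5/14) = 0.5305
  -3/14 × log₂(3/14) = 0.4762
  -1/4 × log₂(1/4) = 0.5000
  -1/28 × log₂(1/28) = 0.1717
H(X) = 2.0795 bits


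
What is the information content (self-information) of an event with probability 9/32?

Information content I(x) = -log₂(p(x))
I = -log₂(9/32) = -log₂(0.2812)
I = 1.8301 bits


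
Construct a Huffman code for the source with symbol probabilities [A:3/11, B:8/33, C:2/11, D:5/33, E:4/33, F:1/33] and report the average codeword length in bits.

Huffman tree construction:
Combine smallest probabilities repeatedly
Resulting codes:
  A: 10 (length 2)
  B: 01 (length 2)
  C: 00 (length 2)
  D: 110 (length 3)
  E: 1111 (length 4)
  F: 1110 (length 4)
Average length = Σ p(s) × length(s) = 2.4545 bits


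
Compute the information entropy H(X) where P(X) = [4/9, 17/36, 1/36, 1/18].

H(X) = -Σ p(x) log₂ p(x)
  -4/9 × log₂(4/9) = 0.5200
  -17/36 × log₂(17/36) = 0.5112
  -1/36 × log₂(1/36) = 0.1436
  -1/18 × log₂(1/18) = 0.2317
H(X) = 1.4064 bits


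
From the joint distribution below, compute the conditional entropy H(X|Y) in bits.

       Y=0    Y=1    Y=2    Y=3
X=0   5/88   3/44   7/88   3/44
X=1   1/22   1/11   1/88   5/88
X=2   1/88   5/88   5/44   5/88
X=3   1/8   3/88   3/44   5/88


H(X|Y) = Σ_y p(y) H(X|Y=y)
  p(Y=0) = 21/88, H(X|Y=0) = 1.6464
  p(Y=1) = 1/4, H(X|Y=1) = 1.9197
  p(Y=2) = 3/11, H(X|Y=2) = 1.7358
  p(Y=3) = 21/88, H(X|Y=3) = 1.9952
H(X|Y) = 0.2386×1.6464 + 0.2500×1.9197 + 0.2727×1.7358 + 0.2386×1.9952 = 1.8224 bits


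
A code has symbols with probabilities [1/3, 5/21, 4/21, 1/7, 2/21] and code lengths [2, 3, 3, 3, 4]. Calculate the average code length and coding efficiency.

Average length L = Σ p_i × l_i = 2.7619 bits
Entropy H = 2.2011 bits
Efficiency η = H/L × 100% = 79.69%


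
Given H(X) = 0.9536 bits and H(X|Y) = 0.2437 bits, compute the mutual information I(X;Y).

I(X;Y) = H(X) - H(X|Y)
I(X;Y) = 0.9536 - 0.2437 = 0.7099 bits


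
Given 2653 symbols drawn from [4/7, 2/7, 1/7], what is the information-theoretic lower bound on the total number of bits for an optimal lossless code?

Entropy H = 1.3788 bits/symbol
Minimum bits = H × n = 1.3788 × 2653
= 3657.91 bits


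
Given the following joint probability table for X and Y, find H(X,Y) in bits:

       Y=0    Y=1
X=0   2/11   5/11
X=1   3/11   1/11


H(X,Y) = -Σ p(x,y) log₂ p(x,y)
  p(0,0)=2/11: -0.1818 × log₂(0.1818) = 0.4472
  p(0,1)=5/11: -0.4545 × log₂(0.4545) = 0.5170
  p(1,0)=3/11: -0.2727 × log₂(0.2727) = 0.5112
  p(1,1)=1/11: -0.0909 × log₂(0.0909) = 0.3145
H(X,Y) = 1.7899 bits


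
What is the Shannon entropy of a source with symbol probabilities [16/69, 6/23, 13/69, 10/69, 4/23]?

H(X) = -Σ p(x) log₂ p(x)
  -16/69 × log₂(16/69) = 0.4889
  -6/23 × log₂(6/23) = 0.5057
  -13/69 × log₂(13/69) = 0.4537
  -10/69 × log₂(10/69) = 0.4039
  -4/23 × log₂(4/23) = 0.4389
H(X) = 2.2911 bits


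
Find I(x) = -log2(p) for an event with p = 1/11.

Information content I(x) = -log₂(p(x))
I = -log₂(1/11) = -log₂(0.0909)
I = 3.4594 bits


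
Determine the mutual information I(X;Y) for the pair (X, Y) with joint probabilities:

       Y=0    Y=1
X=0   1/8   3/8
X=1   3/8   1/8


H(X) = 1.0000, H(Y) = 1.0000, H(X,Y) = 1.8113
I(X;Y) = H(X) + H(Y) - H(X,Y) = 0.1887 bits


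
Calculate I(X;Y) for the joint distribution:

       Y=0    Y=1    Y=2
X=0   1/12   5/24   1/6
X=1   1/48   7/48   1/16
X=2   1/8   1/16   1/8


H(X) = 1.5274, H(Y) = 1.5437, H(X,Y) = 2.9725
I(X;Y) = H(X) + H(Y) - H(X,Y) = 0.0986 bits


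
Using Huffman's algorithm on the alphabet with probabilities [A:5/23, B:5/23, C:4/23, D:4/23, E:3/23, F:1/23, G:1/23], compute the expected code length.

Huffman tree construction:
Combine smallest probabilities repeatedly
Resulting codes:
  A: 00 (length 2)
  B: 01 (length 2)
  C: 110 (length 3)
  D: 111 (length 3)
  E: 101 (length 3)
  F: 1000 (length 4)
  G: 1001 (length 4)
Average length = Σ p(s) × length(s) = 2.6522 bits


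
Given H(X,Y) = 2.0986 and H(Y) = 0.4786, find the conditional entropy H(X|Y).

Chain rule: H(X,Y) = H(X|Y) + H(Y)
H(X|Y) = H(X,Y) - H(Y) = 2.0986 - 0.4786 = 1.62 bits


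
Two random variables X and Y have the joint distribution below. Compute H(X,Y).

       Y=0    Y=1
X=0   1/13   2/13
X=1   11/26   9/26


H(X,Y) = -Σ p(x,y) log₂ p(x,y)
  p(0,0)=1/13: -0.0769 × log₂(0.0769) = 0.2846
  p(0,1)=2/13: -0.1538 × log₂(0.1538) = 0.4155
  p(1,0)=11/26: -0.4231 × log₂(0.4231) = 0.5250
  p(1,1)=9/26: -0.3462 × log₂(0.3462) = 0.5298
H(X,Y) = 1.7549 bits


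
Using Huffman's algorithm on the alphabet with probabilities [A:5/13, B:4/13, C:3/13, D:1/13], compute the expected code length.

Huffman tree construction:
Combine smallest probabilities repeatedly
Resulting codes:
  A: 0 (length 1)
  B: 10 (length 2)
  C: 111 (length 3)
  D: 110 (length 3)
Average length = Σ p(s) × length(s) = 1.9231 bits


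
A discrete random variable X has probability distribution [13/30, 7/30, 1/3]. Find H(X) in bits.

H(X) = -Σ p(x) log₂ p(x)
  -13/30 × log₂(13/30) = 0.5228
  -7/30 × log₂(7/30) = 0.4899
  -1/3 × log₂(1/3) = 0.5283
H(X) = 1.5410 bits


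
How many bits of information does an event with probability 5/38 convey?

Information content I(x) = -log₂(p(x))
I = -log₂(5/38) = -log₂(0.1316)
I = 2.9260 bits


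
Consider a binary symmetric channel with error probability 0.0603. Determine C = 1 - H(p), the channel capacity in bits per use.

For BSC with error probability p:
C = 1 - H(p) where H(p) is binary entropy
H(0.0603) = -0.0603 × log₂(0.0603) - 0.9397 × log₂(0.9397)
H(p) = 0.3286
C = 1 - 0.3286 = 0.6714 bits/use


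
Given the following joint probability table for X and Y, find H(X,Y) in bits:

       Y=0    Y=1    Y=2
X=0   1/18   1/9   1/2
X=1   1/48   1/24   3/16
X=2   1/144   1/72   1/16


H(X,Y) = -Σ p(x,y) log₂ p(x,y)
  p(0,0)=1/18: -0.0556 × log₂(0.0556) = 0.2317
  p(0,1)=1/9: -0.1111 × log₂(0.1111) = 0.3522
  p(0,2)=1/2: -0.5000 × log₂(0.5000) = 0.5000
  p(1,0)=1/48: -0.0208 × log₂(0.0208) = 0.1164
  p(1,1)=1/24: -0.0417 × log₂(0.0417) = 0.1910
  p(1,2)=3/16: -0.1875 × log₂(0.1875) = 0.4528
  p(2,0)=1/144: -0.0069 × log₂(0.0069) = 0.0498
  p(2,1)=1/72: -0.0139 × log₂(0.0139) = 0.0857
  p(2,2)=1/16: -0.0625 × log₂(0.0625) = 0.2500
H(X,Y) = 2.2296 bits


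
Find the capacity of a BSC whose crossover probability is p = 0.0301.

For BSC with error probability p:
C = 1 - H(p) where H(p) is binary entropy
H(0.0301) = -0.0301 × log₂(0.0301) - 0.9699 × log₂(0.9699)
H(p) = 0.1949
C = 1 - 0.1949 = 0.8051 bits/use


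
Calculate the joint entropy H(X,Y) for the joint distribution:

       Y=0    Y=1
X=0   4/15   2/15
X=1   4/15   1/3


H(X,Y) = -Σ p(x,y) log₂ p(x,y)
  p(0,0)=4/15: -0.2667 × log₂(0.2667) = 0.5085
  p(0,1)=2/15: -0.1333 × log₂(0.1333) = 0.3876
  p(1,0)=4/15: -0.2667 × log₂(0.2667) = 0.5085
  p(1,1)=1/3: -0.3333 × log₂(0.3333) = 0.5283
H(X,Y) = 1.9329 bits


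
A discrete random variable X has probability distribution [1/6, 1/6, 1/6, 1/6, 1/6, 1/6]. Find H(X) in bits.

H(X) = -Σ p(x) log₂ p(x)
  -1/6 × log₂(1/6) = 0.4308
  -1/6 × log₂(1/6) = 0.4308
  -1/6 × log₂(1/6) = 0.4308
  -1/6 × log₂(1/6) = 0.4308
  -1/6 × log₂(1/6) = 0.4308
  -1/6 × log₂(1/6) = 0.4308
H(X) = 2.5850 bits


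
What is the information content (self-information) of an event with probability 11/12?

Information content I(x) = -log₂(p(x))
I = -log₂(11/12) = -log₂(0.9167)
I = 0.1255 bits


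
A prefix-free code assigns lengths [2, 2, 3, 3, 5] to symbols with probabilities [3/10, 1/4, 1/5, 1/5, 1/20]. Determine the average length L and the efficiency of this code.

Average length L = Σ p_i × l_i = 2.5500 bits
Entropy H = 2.1660 bits
Efficiency η = H/L × 100% = 84.94%


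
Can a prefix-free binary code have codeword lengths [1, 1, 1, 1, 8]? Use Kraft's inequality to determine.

Kraft inequality: Σ 2^(-l_i) ≤ 1 for prefix-free code
Calculating: 2^(-1) + 2^(-1) + 2^(-1) + 2^(-1) + 2^(-8)
= 0.5 + 0.5 + 0.5 + 0.5 + 0.00390625
= 2.0039
Since 2.0039 > 1, prefix-free code does not exist


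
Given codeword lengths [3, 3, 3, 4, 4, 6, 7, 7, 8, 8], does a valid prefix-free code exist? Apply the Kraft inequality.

Kraft inequality: Σ 2^(-l_i) ≤ 1 for prefix-free code
Calculating: 2^(-3) + 2^(-3) + 2^(-3) + 2^(-4) + 2^(-4) + 2^(-6) + 2^(-7) + 2^(-7) + 2^(-8) + 2^(-8)
= 0.125 + 0.125 + 0.125 + 0.0625 + 0.0625 + 0.015625 + 0.0078125 + 0.0078125 + 0.00390625 + 0.00390625
= 0.5391
Since 0.5391 ≤ 1, prefix-free code exists


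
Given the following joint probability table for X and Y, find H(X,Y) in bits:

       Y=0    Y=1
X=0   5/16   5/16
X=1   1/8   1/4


H(X,Y) = -Σ p(x,y) log₂ p(x,y)
  p(0,0)=5/16: -0.3125 × log₂(0.3125) = 0.5244
  p(0,1)=5/16: -0.3125 × log₂(0.3125) = 0.5244
  p(1,0)=1/8: -0.1250 × log₂(0.1250) = 0.3750
  p(1,1)=1/4: -0.2500 × log₂(0.2500) = 0.5000
H(X,Y) = 1.9238 bits


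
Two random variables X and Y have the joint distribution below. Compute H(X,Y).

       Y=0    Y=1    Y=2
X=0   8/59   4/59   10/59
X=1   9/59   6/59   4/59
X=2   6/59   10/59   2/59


H(X,Y) = -Σ p(x,y) log₂ p(x,y)
  p(0,0)=8/59: -0.1356 × log₂(0.1356) = 0.3909
  p(0,1)=4/59: -0.0678 × log₂(0.0678) = 0.2632
  p(0,2)=10/59: -0.1695 × log₂(0.1695) = 0.4340
  p(1,0)=9/59: -0.1525 × log₂(0.1525) = 0.4138
  p(1,1)=6/59: -0.1017 × log₂(0.1017) = 0.3354
  p(1,2)=4/59: -0.0678 × log₂(0.0678) = 0.2632
  p(2,0)=6/59: -0.1017 × log₂(0.1017) = 0.3354
  p(2,1)=10/59: -0.1695 × log₂(0.1695) = 0.4340
  p(2,2)=2/59: -0.0339 × log₂(0.0339) = 0.1655
H(X,Y) = 3.0354 bits


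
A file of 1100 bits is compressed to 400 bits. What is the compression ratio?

Compression ratio = Original / Compressed
= 1100 / 400 = 2.75:1


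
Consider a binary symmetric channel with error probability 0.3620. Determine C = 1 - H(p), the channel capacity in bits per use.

For BSC with error probability p:
C = 1 - H(p) where H(p) is binary entropy
H(0.3620) = -0.3620 × log₂(0.3620) - 0.6380 × log₂(0.6380)
H(p) = 0.9443
C = 1 - 0.9443 = 0.0557 bits/use


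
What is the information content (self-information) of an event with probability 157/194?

Information content I(x) = -log₂(p(x))
I = -log₂(157/194) = -log₂(0.8093)
I = 0.3053 bits


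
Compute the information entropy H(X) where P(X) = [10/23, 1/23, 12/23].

H(X) = -Σ p(x) log₂ p(x)
  -10/23 × log₂(10/23) = 0.5224
  -1/23 × log₂(1/23) = 0.1967
  -12/23 × log₂(12/23) = 0.4897
H(X) = 1.2088 bits


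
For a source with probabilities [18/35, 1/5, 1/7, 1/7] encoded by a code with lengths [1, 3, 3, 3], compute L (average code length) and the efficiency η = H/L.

Average length L = Σ p_i × l_i = 1.9714 bits
Entropy H = 1.7599 bits
Efficiency η = H/L × 100% = 89.27%


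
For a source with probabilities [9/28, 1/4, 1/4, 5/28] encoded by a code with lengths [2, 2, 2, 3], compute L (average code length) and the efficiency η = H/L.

Average length L = Σ p_i × l_i = 2.1786 bits
Entropy H = 1.9701 bits
Efficiency η = H/L × 100% = 90.43%


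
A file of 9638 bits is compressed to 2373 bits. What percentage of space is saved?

Space savings = (1 - Compressed/Original) × 100%
= (1 - 2373/9638) × 100%
= 75.38%


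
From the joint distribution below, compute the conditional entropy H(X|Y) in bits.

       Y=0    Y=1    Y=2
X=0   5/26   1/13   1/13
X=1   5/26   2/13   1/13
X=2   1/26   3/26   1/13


H(X|Y) = Σ_y p(y) H(X|Y=y)
  p(Y=0) = 11/26, H(X|Y=0) = 1.3486
  p(Y=1) = 9/26, H(X|Y=1) = 1.5305
  p(Y=2) = 3/13, H(X|Y=2) = 1.5850
H(X|Y) = 0.4231×1.3486 + 0.3462×1.5305 + 0.2308×1.5850 = 1.4661 bits


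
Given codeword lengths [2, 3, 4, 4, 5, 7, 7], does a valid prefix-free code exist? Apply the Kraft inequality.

Kraft inequality: Σ 2^(-l_i) ≤ 1 for prefix-free code
Calculating: 2^(-2) + 2^(-3) + 2^(-4) + 2^(-4) + 2^(-5) + 2^(-7) + 2^(-7)
= 0.25 + 0.125 + 0.0625 + 0.0625 + 0.03125 + 0.0078125 + 0.0078125
= 0.5469
Since 0.5469 ≤ 1, prefix-free code exists


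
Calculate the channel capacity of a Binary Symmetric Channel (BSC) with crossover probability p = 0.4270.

For BSC with error probability p:
C = 1 - H(p) where H(p) is binary entropy
H(0.4270) = -0.4270 × log₂(0.4270) - 0.5730 × log₂(0.5730)
H(p) = 0.9846
C = 1 - 0.9846 = 0.0154 bits/use


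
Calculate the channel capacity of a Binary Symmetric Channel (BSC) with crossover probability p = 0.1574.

For BSC with error probability p:
C = 1 - H(p) where H(p) is binary entropy
H(0.1574) = -0.1574 × log₂(0.1574) - 0.8426 × log₂(0.8426)
H(p) = 0.6281
C = 1 - 0.6281 = 0.3719 bits/use


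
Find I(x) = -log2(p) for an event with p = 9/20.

Information content I(x) = -log₂(p(x))
I = -log₂(9/20) = -log₂(0.4500)
I = 1.1520 bits


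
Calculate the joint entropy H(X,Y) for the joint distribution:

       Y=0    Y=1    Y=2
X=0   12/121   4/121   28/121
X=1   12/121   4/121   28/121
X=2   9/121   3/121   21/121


H(X,Y) = -Σ p(x,y) log₂ p(x,y)
  p(0,0)=12/121: -0.0992 × log₂(0.0992) = 0.3306
  p(0,1)=4/121: -0.0331 × log₂(0.0331) = 0.1626
  p(0,2)=28/121: -0.2314 × log₂(0.2314) = 0.4886
  p(1,0)=12/121: -0.0992 × log₂(0.0992) = 0.3306
  p(1,1)=4/121: -0.0331 × log₂(0.0331) = 0.1626
  p(1,2)=28/121: -0.2314 × log₂(0.2314) = 0.4886
  p(2,0)=9/121: -0.0744 × log₂(0.0744) = 0.2788
  p(2,1)=3/121: -0.0248 × log₂(0.0248) = 0.1322
  p(2,2)=21/121: -0.1736 × log₂(0.1736) = 0.4385
H(X,Y) = 2.8133 bits


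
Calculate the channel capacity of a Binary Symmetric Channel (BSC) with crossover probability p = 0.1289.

For BSC with error probability p:
C = 1 - H(p) where H(p) is binary entropy
H(0.1289) = -0.1289 × log₂(0.1289) - 0.8711 × log₂(0.8711)
H(p) = 0.5544
C = 1 - 0.5544 = 0.4456 bits/use


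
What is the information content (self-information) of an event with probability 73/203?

Information content I(x) = -log₂(p(x))
I = -log₂(73/203) = -log₂(0.3596)
I = 1.4755 bits


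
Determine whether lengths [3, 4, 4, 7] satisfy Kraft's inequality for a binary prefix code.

Kraft inequality: Σ 2^(-l_i) ≤ 1 for prefix-free code
Calculating: 2^(-3) + 2^(-4) + 2^(-4) + 2^(-7)
= 0.125 + 0.0625 + 0.0625 + 0.0078125
= 0.2578
Since 0.2578 ≤ 1, prefix-free code exists


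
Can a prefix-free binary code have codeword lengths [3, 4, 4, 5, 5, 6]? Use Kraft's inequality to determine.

Kraft inequality: Σ 2^(-l_i) ≤ 1 for prefix-free code
Calculating: 2^(-3) + 2^(-4) + 2^(-4) + 2^(-5) + 2^(-5) + 2^(-6)
= 0.125 + 0.0625 + 0.0625 + 0.03125 + 0.03125 + 0.015625
= 0.3281
Since 0.3281 ≤ 1, prefix-free code exists


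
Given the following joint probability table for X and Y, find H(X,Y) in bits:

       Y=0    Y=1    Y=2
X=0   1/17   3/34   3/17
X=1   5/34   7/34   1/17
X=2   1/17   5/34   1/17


H(X,Y) = -Σ p(x,y) log₂ p(x,y)
  p(0,0)=1/17: -0.0588 × log₂(0.0588) = 0.2404
  p(0,1)=3/34: -0.0882 × log₂(0.0882) = 0.3090
  p(0,2)=3/17: -0.1765 × log₂(0.1765) = 0.4416
  p(1,0)=5/34: -0.1471 × log₂(0.1471) = 0.4067
  p(1,1)=7/34: -0.2059 × log₂(0.2059) = 0.4694
  p(1,2)=1/17: -0.0588 × log₂(0.0588) = 0.2404
  p(2,0)=1/17: -0.0588 × log₂(0.0588) = 0.2404
  p(2,1)=5/34: -0.1471 × log₂(0.1471) = 0.4067
  p(2,2)=1/17: -0.0588 × log₂(0.0588) = 0.2404
H(X,Y) = 2.9952 bits


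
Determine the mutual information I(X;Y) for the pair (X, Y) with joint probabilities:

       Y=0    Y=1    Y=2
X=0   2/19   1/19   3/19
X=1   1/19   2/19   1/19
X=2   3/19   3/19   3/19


H(X) = 1.5090, H(Y) = 1.5810, H(X,Y) = 3.0364
I(X;Y) = H(X) + H(Y) - H(X,Y) = 0.0537 bits


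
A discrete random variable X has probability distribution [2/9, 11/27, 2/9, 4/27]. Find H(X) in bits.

H(X) = -Σ p(x) log₂ p(x)
  -2/9 × log₂(2/9) = 0.4822
  -11/27 × log₂(11/27) = 0.5278
  -2/9 × log₂(2/9) = 0.4822
  -4/27 × log₂(4/27) = 0.4081
H(X) = 1.9003 bits


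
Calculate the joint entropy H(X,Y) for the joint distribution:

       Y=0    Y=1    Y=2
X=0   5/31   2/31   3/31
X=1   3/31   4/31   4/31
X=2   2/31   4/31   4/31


H(X,Y) = -Σ p(x,y) log₂ p(x,y)
  p(0,0)=5/31: -0.1613 × log₂(0.1613) = 0.4246
  p(0,1)=2/31: -0.0645 × log₂(0.0645) = 0.2551
  p(0,2)=3/31: -0.0968 × log₂(0.0968) = 0.3261
  p(1,0)=3/31: -0.0968 × log₂(0.0968) = 0.3261
  p(1,1)=4/31: -0.1290 × log₂(0.1290) = 0.3812
  p(1,2)=4/31: -0.1290 × log₂(0.1290) = 0.3812
  p(2,0)=2/31: -0.0645 × log₂(0.0645) = 0.2551
  p(2,1)=4/31: -0.1290 × log₂(0.1290) = 0.3812
  p(2,2)=4/31: -0.1290 × log₂(0.1290) = 0.3812
H(X,Y) = 3.1116 bits


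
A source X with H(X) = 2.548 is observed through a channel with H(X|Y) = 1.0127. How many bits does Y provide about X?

I(X;Y) = H(X) - H(X|Y)
I(X;Y) = 2.548 - 1.0127 = 1.5353 bits


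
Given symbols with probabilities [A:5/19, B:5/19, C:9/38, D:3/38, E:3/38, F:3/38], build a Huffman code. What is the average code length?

Huffman tree construction:
Combine smallest probabilities repeatedly
Resulting codes:
  A: 10 (length 2)
  B: 11 (length 2)
  C: 00 (length 2)
  D: 0110 (length 4)
  E: 0111 (length 4)
  F: 010 (length 3)
Average length = Σ p(s) × length(s) = 2.3947 bits


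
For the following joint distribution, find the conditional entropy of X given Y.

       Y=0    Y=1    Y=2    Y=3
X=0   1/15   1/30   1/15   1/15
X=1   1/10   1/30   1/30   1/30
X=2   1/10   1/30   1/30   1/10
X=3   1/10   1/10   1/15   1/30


H(X|Y) = Σ_y p(y) H(X|Y=y)
  p(Y=0) = 11/30, H(X|Y=0) = 1.9808
  p(Y=1) = 1/5, H(X|Y=1) = 1.7925
  p(Y=2) = 1/5, H(X|Y=2) = 1.9183
  p(Y=3) = 7/30, H(X|Y=3) = 1.8424
H(X|Y) = 0.3667×1.9808 + 0.2000×1.7925 + 0.2000×1.9183 + 0.2333×1.8424 = 1.8983 bits


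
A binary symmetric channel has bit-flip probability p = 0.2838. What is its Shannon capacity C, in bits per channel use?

For BSC with error probability p:
C = 1 - H(p) where H(p) is binary entropy
H(0.2838) = -0.2838 × log₂(0.2838) - 0.7162 × log₂(0.7162)
H(p) = 0.8606
C = 1 - 0.8606 = 0.1394 bits/use


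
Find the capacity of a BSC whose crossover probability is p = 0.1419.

For BSC with error probability p:
C = 1 - H(p) where H(p) is binary entropy
H(0.1419) = -0.1419 × log₂(0.1419) - 0.8581 × log₂(0.8581)
H(p) = 0.5892
C = 1 - 0.5892 = 0.4108 bits/use


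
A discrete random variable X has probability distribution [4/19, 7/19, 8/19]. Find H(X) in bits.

H(X) = -Σ p(x) log₂ p(x)
  -4/19 × log₂(4/19) = 0.4732
  -7/19 × log₂(7/19) = 0.5307
  -8/19 × log₂(8/19) = 0.5254
H(X) = 1.5294 bits


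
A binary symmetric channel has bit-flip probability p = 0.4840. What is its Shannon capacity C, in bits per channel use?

For BSC with error probability p:
C = 1 - H(p) where H(p) is binary entropy
H(0.4840) = -0.4840 × log₂(0.4840) - 0.5160 × log₂(0.5160)
H(p) = 0.9993
C = 1 - 0.9993 = 0.0007 bits/use


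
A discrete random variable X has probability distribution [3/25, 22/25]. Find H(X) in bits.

H(X) = -Σ p(x) log₂ p(x)
  -3/25 × log₂(3/25) = 0.3671
  -22/25 × log₂(22/25) = 0.1623
H(X) = 0.5294 bits


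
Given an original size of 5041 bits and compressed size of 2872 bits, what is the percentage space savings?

Space savings = (1 - Compressed/Original) × 100%
= (1 - 2872/5041) × 100%
= 43.03%


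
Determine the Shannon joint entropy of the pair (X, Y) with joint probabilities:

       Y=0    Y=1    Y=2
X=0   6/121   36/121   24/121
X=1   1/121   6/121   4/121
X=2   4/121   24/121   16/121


H(X,Y) = -Σ p(x,y) log₂ p(x,y)
  p(0,0)=6/121: -0.0496 × log₂(0.0496) = 0.2149
  p(0,1)=36/121: -0.2975 × log₂(0.2975) = 0.5203
  p(0,2)=24/121: -0.1983 × log₂(0.1983) = 0.4629
  p(1,0)=1/121: -0.0083 × log₂(0.0083) = 0.0572
  p(1,1)=6/121: -0.0496 × log₂(0.0496) = 0.2149
  p(1,2)=4/121: -0.0331 × log₂(0.0331) = 0.1626
  p(2,0)=4/121: -0.0331 × log₂(0.0331) = 0.1626
  p(2,1)=24/121: -0.1983 × log₂(0.1983) = 0.4629
  p(2,2)=16/121: -0.1322 × log₂(0.1322) = 0.3860
H(X,Y) = 2.6444 bits


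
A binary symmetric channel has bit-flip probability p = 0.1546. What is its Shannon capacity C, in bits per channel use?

For BSC with error probability p:
C = 1 - H(p) where H(p) is binary entropy
H(0.1546) = -0.1546 × log₂(0.1546) - 0.8454 × log₂(0.8454)
H(p) = 0.6212
C = 1 - 0.6212 = 0.3788 bits/use


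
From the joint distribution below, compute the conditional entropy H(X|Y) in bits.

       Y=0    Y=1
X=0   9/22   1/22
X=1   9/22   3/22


H(X|Y) = Σ_y p(y) H(X|Y=y)
  p(Y=0) = 9/11, H(X|Y=0) = 1.0000
  p(Y=1) = 2/11, H(X|Y=1) = 0.8113
H(X|Y) = 0.8182×1.0000 + 0.1818×0.8113 = 0.9657 bits


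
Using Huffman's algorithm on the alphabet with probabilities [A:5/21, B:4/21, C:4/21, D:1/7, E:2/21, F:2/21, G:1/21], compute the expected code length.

Huffman tree construction:
Combine smallest probabilities repeatedly
Resulting codes:
  A: 01 (length 2)
  B: 111 (length 3)
  C: 00 (length 2)
  D: 101 (length 3)
  E: 1101 (length 4)
  F: 100 (length 3)
  G: 1100 (length 4)
Average length = Σ p(s) × length(s) = 2.7143 bits


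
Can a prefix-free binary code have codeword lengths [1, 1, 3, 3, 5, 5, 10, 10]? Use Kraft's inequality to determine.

Kraft inequality: Σ 2^(-l_i) ≤ 1 for prefix-free code
Calculating: 2^(-1) + 2^(-1) + 2^(-3) + 2^(-3) + 2^(-5) + 2^(-5) + 2^(-10) + 2^(-10)
= 0.5 + 0.5 + 0.125 + 0.125 + 0.03125 + 0.03125 + 0.0009765625 + 0.0009765625
= 1.3145
Since 1.3145 > 1, prefix-free code does not exist


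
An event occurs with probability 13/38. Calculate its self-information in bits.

Information content I(x) = -log₂(p(x))
I = -log₂(13/38) = -log₂(0.3421)
I = 1.5475 bits


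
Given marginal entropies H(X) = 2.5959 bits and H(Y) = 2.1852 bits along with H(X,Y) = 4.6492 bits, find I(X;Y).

I(X;Y) = H(X) + H(Y) - H(X,Y)
I(X;Y) = 2.5959 + 2.1852 - 4.6492 = 0.1319 bits


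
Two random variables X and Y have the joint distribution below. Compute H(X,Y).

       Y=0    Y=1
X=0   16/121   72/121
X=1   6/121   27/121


H(X,Y) = -Σ p(x,y) log₂ p(x,y)
  p(0,0)=16/121: -0.1322 × log₂(0.1322) = 0.3860
  p(0,1)=72/121: -0.5950 × log₂(0.5950) = 0.4456
  p(1,0)=6/121: -0.0496 × log₂(0.0496) = 0.2149
  p(1,1)=27/121: -0.2231 × log₂(0.2231) = 0.4829
H(X,Y) = 1.5294 bits


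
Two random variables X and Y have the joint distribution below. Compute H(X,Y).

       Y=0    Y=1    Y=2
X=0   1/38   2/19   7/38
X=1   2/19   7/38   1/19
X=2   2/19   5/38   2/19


H(X,Y) = -Σ p(x,y) log₂ p(x,y)
  p(0,0)=1/38: -0.0263 × log₂(0.0263) = 0.1381
  p(0,1)=2/19: -0.1053 × log₂(0.1053) = 0.3419
  p(0,2)=7/38: -0.1842 × log₂(0.1842) = 0.4496
  p(1,0)=2/19: -0.1053 × log₂(0.1053) = 0.3419
  p(1,1)=7/38: -0.1842 × log₂(0.1842) = 0.4496
  p(1,2)=1/19: -0.0526 × log₂(0.0526) = 0.2236
  p(2,0)=2/19: -0.1053 × log₂(0.1053) = 0.3419
  p(2,1)=5/38: -0.1316 × log₂(0.1316) = 0.3850
  p(2,2)=2/19: -0.1053 × log₂(0.1053) = 0.3419
H(X,Y) = 3.0134 bits


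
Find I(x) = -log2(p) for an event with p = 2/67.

Information content I(x) = -log₂(p(x))
I = -log₂(2/67) = -log₂(0.0299)
I = 5.0661 bits


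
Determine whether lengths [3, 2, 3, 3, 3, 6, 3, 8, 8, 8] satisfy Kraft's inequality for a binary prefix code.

Kraft inequality: Σ 2^(-l_i) ≤ 1 for prefix-free code
Calculating: 2^(-3) + 2^(-2) + 2^(-3) + 2^(-3) + 2^(-3) + 2^(-6) + 2^(-3) + 2^(-8) + 2^(-8) + 2^(-8)
= 0.125 + 0.25 + 0.125 + 0.125 + 0.125 + 0.015625 + 0.125 + 0.00390625 + 0.00390625 + 0.00390625
= 0.9023
Since 0.9023 ≤ 1, prefix-free code exists


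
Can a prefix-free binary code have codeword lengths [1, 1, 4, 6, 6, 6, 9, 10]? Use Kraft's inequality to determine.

Kraft inequality: Σ 2^(-l_i) ≤ 1 for prefix-free code
Calculating: 2^(-1) + 2^(-1) + 2^(-4) + 2^(-6) + 2^(-6) + 2^(-6) + 2^(-9) + 2^(-10)
= 0.5 + 0.5 + 0.0625 + 0.015625 + 0.015625 + 0.015625 + 0.001953125 + 0.0009765625
= 1.1123
Since 1.1123 > 1, prefix-free code does not exist


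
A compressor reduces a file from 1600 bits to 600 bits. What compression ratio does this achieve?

Compression ratio = Original / Compressed
= 1600 / 600 = 2.67:1


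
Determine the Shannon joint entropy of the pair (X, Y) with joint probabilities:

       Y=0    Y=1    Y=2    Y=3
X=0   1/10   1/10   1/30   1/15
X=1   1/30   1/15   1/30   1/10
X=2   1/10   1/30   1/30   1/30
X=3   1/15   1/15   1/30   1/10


H(X,Y) = -Σ p(x,y) log₂ p(x,y)
  p(0,0)=1/10: -0.1000 × log₂(0.1000) = 0.3322
  p(0,1)=1/10: -0.1000 × log₂(0.1000) = 0.3322
  p(0,2)=1/30: -0.0333 × log₂(0.0333) = 0.1636
  p(0,3)=1/15: -0.0667 × log₂(0.0667) = 0.2605
  p(1,0)=1/30: -0.0333 × log₂(0.0333) = 0.1636
  p(1,1)=1/15: -0.0667 × log₂(0.0667) = 0.2605
  p(1,2)=1/30: -0.0333 × log₂(0.0333) = 0.1636
  p(1,3)=1/10: -0.1000 × log₂(0.1000) = 0.3322
  p(2,0)=1/10: -0.1000 × log₂(0.1000) = 0.3322
  p(2,1)=1/30: -0.0333 × log₂(0.0333) = 0.1636
  p(2,2)=1/30: -0.0333 × log₂(0.0333) = 0.1636
  p(2,3)=1/30: -0.0333 × log₂(0.0333) = 0.1636
  p(3,0)=1/15: -0.0667 × log₂(0.0667) = 0.2605
  p(3,1)=1/15: -0.0667 × log₂(0.0667) = 0.2605
  p(3,2)=1/30: -0.0333 × log₂(0.0333) = 0.1636
  p(3,3)=1/10: -0.1000 × log₂(0.1000) = 0.3322
H(X,Y) = 3.8477 bits
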